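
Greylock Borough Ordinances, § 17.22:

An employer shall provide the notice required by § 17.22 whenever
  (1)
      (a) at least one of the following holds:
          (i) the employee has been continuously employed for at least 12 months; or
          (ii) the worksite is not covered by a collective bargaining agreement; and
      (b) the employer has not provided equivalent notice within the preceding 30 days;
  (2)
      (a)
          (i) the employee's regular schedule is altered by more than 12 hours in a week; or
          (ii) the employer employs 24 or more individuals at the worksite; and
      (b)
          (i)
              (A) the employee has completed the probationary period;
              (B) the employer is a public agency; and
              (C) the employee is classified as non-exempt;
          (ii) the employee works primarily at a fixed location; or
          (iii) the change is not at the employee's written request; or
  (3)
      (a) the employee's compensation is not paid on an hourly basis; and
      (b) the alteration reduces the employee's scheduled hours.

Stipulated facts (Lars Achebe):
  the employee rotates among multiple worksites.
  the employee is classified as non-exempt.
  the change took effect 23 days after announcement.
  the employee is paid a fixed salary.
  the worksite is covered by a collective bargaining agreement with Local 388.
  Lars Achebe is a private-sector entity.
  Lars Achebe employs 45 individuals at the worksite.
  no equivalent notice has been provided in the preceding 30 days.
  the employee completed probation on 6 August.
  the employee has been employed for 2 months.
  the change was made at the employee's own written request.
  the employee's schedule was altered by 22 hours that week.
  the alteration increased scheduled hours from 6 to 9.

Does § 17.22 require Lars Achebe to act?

(i) tenure ≥ 12 mo. — not satisfied.
(ii) no CBA — fails.
(a): F OR F → false.
(b) no recent notice — met.
(1) = F AND T = false.
(i) schedule shift > 12h — satisfied.
(ii) ≥ 24 at site — holds.
(a): T OR T → true.
(A) past probation — holds.
(B) public agency — not met.
(C) non-exempt — satisfied.
(i) = T AND F AND T = false.
(ii) fixed location — fails.
(iii) not employee-requested — fails.
(b) = F OR F OR F = false.
(2) = T AND F = false.
(a) not (hourly-paid) — satisfied.
(b) hours reduced — not satisfied.
So (3) is not satisfied (T AND F).
Overall = F OR F OR F = false.

No — not required.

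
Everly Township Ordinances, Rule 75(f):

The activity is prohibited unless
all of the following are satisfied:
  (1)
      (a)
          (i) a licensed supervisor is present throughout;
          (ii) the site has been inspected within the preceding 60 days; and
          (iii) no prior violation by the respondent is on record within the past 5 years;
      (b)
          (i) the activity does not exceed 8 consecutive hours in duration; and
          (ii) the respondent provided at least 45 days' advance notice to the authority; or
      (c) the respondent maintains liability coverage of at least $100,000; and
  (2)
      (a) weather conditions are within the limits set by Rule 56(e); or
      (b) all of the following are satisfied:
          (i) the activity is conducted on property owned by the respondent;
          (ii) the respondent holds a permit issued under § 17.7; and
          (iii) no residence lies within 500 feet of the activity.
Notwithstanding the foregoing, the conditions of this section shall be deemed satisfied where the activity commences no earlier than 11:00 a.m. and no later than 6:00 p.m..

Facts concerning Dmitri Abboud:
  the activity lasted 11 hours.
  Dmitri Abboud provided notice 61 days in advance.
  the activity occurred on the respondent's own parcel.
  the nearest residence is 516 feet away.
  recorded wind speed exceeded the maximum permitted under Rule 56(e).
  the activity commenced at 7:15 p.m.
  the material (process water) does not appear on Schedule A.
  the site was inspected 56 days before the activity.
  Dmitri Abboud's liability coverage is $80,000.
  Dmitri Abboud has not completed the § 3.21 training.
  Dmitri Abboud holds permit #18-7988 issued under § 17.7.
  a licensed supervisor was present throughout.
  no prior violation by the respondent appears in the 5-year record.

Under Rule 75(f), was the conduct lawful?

(i) supervisor present — holds.
(ii) site inspected — holds.
(iii) no prior violation — holds.
(a): T AND T AND T → true.
(i) ≤ 8 hrs duration — not met.
(ii) ≥45 days' notice — met.
(b) = F AND T = false.
(c) coverage ≥ $100,000 — not met.
(1): T OR F OR F → true.
(a) weather ok — not met.
(i) own property — met.
(ii) holds permit — holds.
(iii) no residence in 500 ft — satisfied.
So (b) is satisfied (T AND T AND T).
So (2) is satisfied (F OR T).
Overall: T AND T → true.
Exception (start within hours) — not satisfied.
Result: main true OR exception false → true.

Yes — lawful.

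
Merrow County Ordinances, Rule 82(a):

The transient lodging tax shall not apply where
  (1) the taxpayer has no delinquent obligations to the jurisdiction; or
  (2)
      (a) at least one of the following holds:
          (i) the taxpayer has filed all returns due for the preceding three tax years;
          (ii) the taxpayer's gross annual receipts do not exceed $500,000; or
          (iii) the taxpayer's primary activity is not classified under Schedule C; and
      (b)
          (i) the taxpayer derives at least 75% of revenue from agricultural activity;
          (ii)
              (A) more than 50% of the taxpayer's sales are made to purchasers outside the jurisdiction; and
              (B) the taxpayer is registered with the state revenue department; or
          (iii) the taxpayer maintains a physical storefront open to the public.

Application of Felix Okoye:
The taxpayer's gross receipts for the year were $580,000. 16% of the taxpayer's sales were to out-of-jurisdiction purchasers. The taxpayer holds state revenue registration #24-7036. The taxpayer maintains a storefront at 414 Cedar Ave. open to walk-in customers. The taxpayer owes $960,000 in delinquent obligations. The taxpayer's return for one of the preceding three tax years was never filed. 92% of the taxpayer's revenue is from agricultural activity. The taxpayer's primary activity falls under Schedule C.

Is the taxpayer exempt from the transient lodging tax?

No — not exempt.

(1) no delinquency — not met.
(i) returns current — not met.
(ii) receipts ≤ $500,000 — not satisfied.
(iii) not (Schedule C activity) — not met.
(a) = F OR F OR F = false.
(i) ≥75% agricultural — satisfied.
(A) >50% out-of-jur. sales — fails.
(B) state-registered — satisfied.
(ii) = F AND T = false.
(iii) has storefront — met.
(b) = T OR F OR T = true.
(2) = F AND T = false.
So Overall is not satisfied (F OR F).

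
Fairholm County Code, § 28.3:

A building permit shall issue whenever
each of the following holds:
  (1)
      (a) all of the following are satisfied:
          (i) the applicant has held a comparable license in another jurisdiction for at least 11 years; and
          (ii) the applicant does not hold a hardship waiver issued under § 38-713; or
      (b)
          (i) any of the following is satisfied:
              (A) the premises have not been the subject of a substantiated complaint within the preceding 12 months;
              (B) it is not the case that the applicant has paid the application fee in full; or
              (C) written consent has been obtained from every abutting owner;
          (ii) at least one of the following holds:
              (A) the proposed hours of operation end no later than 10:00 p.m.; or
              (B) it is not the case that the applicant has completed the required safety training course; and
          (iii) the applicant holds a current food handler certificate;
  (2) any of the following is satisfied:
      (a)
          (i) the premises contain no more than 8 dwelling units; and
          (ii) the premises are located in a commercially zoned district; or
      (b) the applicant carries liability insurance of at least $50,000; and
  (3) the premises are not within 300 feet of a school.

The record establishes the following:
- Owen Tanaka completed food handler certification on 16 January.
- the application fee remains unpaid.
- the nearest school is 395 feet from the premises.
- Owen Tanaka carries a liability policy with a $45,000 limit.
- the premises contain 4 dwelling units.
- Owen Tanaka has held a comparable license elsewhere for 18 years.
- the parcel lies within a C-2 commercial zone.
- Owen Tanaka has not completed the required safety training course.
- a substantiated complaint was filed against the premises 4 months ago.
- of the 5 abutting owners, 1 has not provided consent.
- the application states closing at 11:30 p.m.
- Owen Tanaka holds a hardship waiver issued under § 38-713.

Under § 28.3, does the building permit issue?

(i) prior license ≥ 11 yr — holds.
(ii) not (hardship waiver) — not satisfied.
So (a) is not satisfied (T AND F).
(A) no complaint in 12 mo. — not met.
(B) not (fee paid) — satisfied.
(C) all abutters consent — not met.
So (i) is satisfied (F OR T OR F).
(A) closes by 10 p.m. — not satisfied.
(B) not (safety training) — met.
(ii) = F OR T = true.
(iii) food handler cert. — satisfied.
(b): T AND T AND T → true.
(1): F OR T → true.
(i) ≤ 8 units — satisfied.
(ii) commercially zoned — holds.
(a): T AND T → true.
(b) insurance ≥ $50,000 — not satisfied.
(2): T OR F → true.
(3) ≥300 ft from school — met.
Overall = T AND T AND T = true.

Yes — granted.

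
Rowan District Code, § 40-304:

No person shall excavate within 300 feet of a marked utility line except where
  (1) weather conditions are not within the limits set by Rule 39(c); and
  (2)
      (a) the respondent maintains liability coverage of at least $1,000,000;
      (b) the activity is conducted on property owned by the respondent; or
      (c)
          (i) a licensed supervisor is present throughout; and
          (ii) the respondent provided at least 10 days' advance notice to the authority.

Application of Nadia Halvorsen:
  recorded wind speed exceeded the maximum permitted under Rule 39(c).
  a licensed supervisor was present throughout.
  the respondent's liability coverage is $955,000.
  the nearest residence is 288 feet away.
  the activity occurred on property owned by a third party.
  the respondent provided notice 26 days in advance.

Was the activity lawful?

Yes — lawful.

(1) not (weather ok) — met.
(a) coverage ≥ $1,000,000 — not met.
(b) own property — fails.
(i) supervisor present — holds.
(ii) ≥10 days' notice — met.
So (c) is satisfied (T AND T).
(2) = F OR F OR T = true.
Overall = T AND T = true.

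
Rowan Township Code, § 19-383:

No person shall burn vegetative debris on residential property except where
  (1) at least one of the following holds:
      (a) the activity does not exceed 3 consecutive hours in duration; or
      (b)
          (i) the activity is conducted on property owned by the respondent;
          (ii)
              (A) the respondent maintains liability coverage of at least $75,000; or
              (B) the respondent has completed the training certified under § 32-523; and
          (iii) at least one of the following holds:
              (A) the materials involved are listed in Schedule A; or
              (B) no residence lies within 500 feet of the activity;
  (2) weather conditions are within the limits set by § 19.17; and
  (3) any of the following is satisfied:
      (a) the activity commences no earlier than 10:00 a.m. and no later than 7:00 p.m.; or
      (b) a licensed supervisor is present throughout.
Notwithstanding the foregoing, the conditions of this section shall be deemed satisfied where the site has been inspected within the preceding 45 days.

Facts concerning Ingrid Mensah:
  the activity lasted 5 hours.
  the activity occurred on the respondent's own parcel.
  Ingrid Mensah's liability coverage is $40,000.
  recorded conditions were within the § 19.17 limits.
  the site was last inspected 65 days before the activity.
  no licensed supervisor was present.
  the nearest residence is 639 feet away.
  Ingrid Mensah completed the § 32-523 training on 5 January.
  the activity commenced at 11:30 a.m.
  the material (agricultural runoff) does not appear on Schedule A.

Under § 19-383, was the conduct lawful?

Yes — lawful.

(a) ≤ 3 hrs duration — not met.
(i) own property — satisfied.
(A) coverage ≥ $75,000 — fails.
(B) training certified — holds.
So (ii) is satisfied (F OR T).
(A) Schedule A material — fails.
(B) no residence in 500 ft — holds.
(iii) = F OR T = true.
So (b) is satisfied (T AND T AND T).
(1): F OR T → true.
(2) weather ok — satisfied.
(a) start within hours — holds.
(b) supervisor present — fails.
(3): T OR F → true.
Overall = T AND T AND T = true.
Exception (site inspected) — not satisfied.
Result: main true OR exception false → true.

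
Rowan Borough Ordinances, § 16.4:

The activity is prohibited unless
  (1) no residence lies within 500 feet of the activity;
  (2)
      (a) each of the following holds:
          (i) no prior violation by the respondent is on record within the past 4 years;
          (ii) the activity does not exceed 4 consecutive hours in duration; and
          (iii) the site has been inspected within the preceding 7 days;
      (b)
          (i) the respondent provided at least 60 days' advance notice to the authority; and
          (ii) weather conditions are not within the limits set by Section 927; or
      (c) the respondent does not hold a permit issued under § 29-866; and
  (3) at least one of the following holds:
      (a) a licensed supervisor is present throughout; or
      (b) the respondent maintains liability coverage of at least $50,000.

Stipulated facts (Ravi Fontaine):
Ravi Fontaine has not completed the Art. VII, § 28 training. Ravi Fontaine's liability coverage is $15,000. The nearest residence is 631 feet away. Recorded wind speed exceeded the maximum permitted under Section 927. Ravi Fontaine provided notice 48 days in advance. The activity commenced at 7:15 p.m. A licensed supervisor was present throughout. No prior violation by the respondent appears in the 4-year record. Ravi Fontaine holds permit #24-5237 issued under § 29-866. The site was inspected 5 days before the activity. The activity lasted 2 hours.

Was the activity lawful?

Yes — lawful.

(1) no residence in 500 ft — holds.
(i) no prior violation — satisfied.
(ii) ≤ 4 hrs duration — satisfied.
(iii) site inspected — met.
So (a) is satisfied (T AND T AND T).
(i) ≥60 days' notice — not satisfied.
(ii) not (weather ok) — met.
So (b) is not satisfied (F AND T).
(c) not (holds permit) — fails.
So (2) is satisfied (T OR F OR F).
(a) supervisor present — met.
(b) coverage ≥ $50,000 — not satisfied.
So (3) is satisfied (T OR F).
Overall: T AND T AND T → true.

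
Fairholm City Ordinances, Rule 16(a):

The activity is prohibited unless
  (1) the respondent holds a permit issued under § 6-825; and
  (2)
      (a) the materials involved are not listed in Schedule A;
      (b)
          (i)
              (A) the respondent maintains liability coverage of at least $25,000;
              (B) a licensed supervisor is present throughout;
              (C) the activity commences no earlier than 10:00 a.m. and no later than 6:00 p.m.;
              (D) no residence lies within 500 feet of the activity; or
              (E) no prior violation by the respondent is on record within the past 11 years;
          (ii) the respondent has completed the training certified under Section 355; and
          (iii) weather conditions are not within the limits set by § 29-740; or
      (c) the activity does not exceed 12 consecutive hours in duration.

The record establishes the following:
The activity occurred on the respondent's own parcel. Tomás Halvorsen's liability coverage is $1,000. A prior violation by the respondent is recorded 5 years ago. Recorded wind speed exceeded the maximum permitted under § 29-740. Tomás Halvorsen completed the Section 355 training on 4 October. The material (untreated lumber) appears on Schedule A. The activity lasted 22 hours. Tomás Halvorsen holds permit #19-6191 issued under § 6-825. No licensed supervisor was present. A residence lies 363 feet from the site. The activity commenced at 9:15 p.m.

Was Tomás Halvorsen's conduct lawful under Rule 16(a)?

No — unlawful.

(1) holds permit — holds.
(a) not (Schedule A material) — fails.
(A) coverage ≥ $25,000 — fails.
(B) supervisor present — not satisfied.
(C) start within hours — not met.
(D) no residence in 500 ft — not satisfied.
(E) no prior violation — fails.
(i): F OR F OR F OR F OR F → false.
(ii) training certified — holds.
(iii) not (weather ok) — met.
(b) = F AND T AND T = false.
(c) ≤ 12 hrs duration — not satisfied.
So (2) is not satisfied (F OR F OR F).
Overall = T AND F = false.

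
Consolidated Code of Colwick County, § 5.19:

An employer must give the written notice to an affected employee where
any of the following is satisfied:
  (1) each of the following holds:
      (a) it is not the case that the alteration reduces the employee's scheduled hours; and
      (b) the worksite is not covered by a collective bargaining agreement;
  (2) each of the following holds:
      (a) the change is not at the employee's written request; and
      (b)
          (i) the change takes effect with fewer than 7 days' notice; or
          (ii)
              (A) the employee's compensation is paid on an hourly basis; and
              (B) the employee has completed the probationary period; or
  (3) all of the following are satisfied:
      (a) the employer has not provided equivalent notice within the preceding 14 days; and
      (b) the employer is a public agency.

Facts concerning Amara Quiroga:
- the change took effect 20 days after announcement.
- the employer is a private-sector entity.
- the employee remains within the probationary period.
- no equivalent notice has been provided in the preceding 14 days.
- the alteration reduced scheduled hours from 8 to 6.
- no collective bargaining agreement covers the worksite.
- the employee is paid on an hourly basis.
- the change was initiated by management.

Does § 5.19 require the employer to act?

No — not required.

(a) not (hours reduced) — fails.
(b) no CBA — satisfied.
(1) = F AND T = false.
(a) not employee-requested — satisfied.
(i) < 7 days' notice — not met.
(A) hourly-paid — holds.
(B) past probation — not satisfied.
(ii): T AND F → false.
(b): F OR F → false.
(2) = T AND F = false.
(a) no recent notice — met.
(b) public agency — not met.
(3): T AND F → false.
Overall = F OR F OR F = false.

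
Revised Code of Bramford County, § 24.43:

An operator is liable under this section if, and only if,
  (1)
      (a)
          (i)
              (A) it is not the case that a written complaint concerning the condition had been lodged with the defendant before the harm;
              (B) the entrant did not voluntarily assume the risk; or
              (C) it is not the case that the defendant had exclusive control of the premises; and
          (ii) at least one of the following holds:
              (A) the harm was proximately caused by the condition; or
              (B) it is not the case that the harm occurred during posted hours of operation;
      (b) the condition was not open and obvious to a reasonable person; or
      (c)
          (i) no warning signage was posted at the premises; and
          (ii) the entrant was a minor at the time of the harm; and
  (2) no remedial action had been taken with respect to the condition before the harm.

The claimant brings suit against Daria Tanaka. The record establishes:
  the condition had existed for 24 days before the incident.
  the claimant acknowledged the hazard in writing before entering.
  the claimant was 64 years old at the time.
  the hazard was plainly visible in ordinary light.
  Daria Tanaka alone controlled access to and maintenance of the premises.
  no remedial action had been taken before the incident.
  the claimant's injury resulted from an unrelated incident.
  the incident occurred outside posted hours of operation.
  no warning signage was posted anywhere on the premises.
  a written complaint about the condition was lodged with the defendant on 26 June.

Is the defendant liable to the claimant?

No — not liable.

(A) not (complaint lodged) — fails.
(B) no assumed risk — fails.
(C) not (exclusive control) — not satisfied.
So (i) is not satisfied (F OR F OR F).
(A) proximate cause — not met.
(B) not (during posted hours) — met.
(ii) = F OR T = true.
(a) = F AND T = false.
(b) not open/obvious — not met.
(i) no signage posted — satisfied.
(ii) entrant a minor — not satisfied.
So (c) is not satisfied (T AND F).
(1): F OR F OR F → false.
(2) no remedial action — holds.
Overall = F AND T = false.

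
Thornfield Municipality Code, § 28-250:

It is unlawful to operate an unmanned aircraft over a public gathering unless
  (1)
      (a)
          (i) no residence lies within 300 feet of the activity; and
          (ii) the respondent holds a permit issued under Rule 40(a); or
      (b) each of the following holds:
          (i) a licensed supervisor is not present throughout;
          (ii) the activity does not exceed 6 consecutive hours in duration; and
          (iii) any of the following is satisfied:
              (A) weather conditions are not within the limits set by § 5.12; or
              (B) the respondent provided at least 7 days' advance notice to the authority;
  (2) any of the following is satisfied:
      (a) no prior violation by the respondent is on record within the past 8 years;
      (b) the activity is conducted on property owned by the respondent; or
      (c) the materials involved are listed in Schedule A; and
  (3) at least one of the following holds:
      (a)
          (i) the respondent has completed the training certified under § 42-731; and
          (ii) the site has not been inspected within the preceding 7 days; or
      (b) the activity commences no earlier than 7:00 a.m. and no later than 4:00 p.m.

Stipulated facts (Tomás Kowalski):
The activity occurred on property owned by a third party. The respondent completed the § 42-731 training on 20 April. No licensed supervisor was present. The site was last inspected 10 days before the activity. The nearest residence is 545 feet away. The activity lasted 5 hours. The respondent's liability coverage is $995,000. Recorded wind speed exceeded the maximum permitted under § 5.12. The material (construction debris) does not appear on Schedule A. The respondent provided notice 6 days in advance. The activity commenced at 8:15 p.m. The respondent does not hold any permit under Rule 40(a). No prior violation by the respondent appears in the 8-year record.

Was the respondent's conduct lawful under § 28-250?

Yes — lawful.

(i) no residence in 300 ft — satisfied.
(ii) holds permit — not satisfied.
(a) = T AND F = false.
(i) not (supervisor present) — holds.
(ii) ≤ 6 hrs duration — holds.
(A) not (weather ok) — holds.
(B) ≥7 days' notice — not met.
(iii): T OR F → true.
(b) = T AND T AND T = true.
So (1) is satisfied (F OR T).
(a) no prior violation — holds.
(b) own property — not satisfied.
(c) Schedule A material — not satisfied.
(2): T OR F OR F → true.
(i) training certified — holds.
(ii) not (site inspected) — met.
So (a) is satisfied (T AND T).
(b) start within hours — fails.
(3) = T OR F = true.
Overall = T AND T AND T = true.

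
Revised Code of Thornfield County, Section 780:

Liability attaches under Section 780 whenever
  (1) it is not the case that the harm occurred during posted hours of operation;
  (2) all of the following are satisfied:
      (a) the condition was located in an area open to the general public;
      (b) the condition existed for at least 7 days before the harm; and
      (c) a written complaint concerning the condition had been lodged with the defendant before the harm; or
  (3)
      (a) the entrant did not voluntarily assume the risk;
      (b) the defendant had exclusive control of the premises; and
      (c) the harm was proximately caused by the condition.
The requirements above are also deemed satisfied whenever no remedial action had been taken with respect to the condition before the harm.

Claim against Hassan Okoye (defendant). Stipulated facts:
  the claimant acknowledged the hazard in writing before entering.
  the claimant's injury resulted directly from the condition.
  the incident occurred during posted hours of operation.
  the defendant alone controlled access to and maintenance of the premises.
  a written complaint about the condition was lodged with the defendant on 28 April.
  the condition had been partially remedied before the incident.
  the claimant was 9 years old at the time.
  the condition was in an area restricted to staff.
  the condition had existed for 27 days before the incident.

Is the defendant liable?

No — not liable.

(1) not (during posted hours) — not satisfied.
(a) public area — not satisfied.
(b) condition ≥7 days old — met.
(c) complaint lodged — met.
(2) = F AND T AND T = false.
(a) no assumed risk — fails.
(b) exclusive control — met.
(c) proximate cause — met.
(3): F AND T AND T → false.
Overall = F OR F OR F = false.
Exception (no remedial action) — not satisfied.
Result: main false OR exception false → false.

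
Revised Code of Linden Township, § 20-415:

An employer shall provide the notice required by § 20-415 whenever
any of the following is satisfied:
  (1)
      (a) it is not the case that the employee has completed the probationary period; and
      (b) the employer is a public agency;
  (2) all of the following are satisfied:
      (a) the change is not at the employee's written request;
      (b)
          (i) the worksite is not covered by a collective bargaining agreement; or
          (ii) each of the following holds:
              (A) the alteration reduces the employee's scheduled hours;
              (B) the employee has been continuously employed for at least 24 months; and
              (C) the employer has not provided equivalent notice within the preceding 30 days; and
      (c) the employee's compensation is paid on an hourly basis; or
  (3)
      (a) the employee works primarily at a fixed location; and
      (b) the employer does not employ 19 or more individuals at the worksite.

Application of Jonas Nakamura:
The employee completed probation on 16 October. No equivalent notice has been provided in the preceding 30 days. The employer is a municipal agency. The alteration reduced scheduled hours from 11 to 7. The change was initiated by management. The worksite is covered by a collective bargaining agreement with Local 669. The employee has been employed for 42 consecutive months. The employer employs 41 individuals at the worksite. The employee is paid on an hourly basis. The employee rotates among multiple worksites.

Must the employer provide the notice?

Yes — required.

(a) not (past probation) — not met.
(b) public agency — satisfied.
(1) = F AND T = false.
(a) not employee-requested — satisfied.
(i) no CBA — not met.
(A) hours reduced — holds.
(B) tenure ≥ 24 mo. — met.
(C) no recent notice — satisfied.
(ii): T AND T AND T → true.
So (b) is satisfied (F OR T).
(c) hourly-paid — holds.
So (2) is satisfied (T AND T AND T).
(a) fixed location — not satisfied.
(b) not (≥ 19 at site) — not met.
(3) = F AND F = false.
Overall = F OR T OR F = true.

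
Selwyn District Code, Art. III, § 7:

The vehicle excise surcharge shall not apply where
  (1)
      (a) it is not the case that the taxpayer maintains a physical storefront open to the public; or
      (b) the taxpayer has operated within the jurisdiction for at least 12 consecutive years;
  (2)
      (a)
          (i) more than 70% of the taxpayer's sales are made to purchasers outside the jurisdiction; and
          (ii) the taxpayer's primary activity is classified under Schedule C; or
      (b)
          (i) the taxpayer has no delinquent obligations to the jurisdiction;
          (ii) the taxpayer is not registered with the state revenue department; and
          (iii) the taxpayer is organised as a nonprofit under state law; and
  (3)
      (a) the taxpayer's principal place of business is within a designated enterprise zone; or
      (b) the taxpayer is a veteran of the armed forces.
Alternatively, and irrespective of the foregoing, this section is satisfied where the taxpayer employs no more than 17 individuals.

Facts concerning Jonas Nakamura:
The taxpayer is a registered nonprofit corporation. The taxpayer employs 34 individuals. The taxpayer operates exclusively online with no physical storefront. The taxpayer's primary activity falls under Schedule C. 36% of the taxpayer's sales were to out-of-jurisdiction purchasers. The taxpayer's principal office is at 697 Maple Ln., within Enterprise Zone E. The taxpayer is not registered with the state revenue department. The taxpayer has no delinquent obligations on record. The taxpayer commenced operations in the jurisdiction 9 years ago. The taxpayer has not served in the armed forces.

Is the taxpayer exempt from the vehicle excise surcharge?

Yes — exempt.

(a) not (has storefront) — met.
(b) ≥ 12 yrs in jurisdiction — fails.
So (1) is satisfied (T OR F).
(i) >70% out-of-jur. sales — fails.
(ii) Schedule C activity — holds.
(a) = F AND T = false.
(i) no delinquency — satisfied.
(ii) not (state-registered) — satisfied.
(iii) nonprofit — holds.
So (b) is satisfied (T AND T AND T).
(2): F OR T → true.
(a) in enterprise zone — holds.
(b) veteran — not satisfied.
(3): T OR F → true.
Overall: T AND T AND T → true.
Exception (≤ 17 employees) — not satisfied.
Result: main true OR exception false → true.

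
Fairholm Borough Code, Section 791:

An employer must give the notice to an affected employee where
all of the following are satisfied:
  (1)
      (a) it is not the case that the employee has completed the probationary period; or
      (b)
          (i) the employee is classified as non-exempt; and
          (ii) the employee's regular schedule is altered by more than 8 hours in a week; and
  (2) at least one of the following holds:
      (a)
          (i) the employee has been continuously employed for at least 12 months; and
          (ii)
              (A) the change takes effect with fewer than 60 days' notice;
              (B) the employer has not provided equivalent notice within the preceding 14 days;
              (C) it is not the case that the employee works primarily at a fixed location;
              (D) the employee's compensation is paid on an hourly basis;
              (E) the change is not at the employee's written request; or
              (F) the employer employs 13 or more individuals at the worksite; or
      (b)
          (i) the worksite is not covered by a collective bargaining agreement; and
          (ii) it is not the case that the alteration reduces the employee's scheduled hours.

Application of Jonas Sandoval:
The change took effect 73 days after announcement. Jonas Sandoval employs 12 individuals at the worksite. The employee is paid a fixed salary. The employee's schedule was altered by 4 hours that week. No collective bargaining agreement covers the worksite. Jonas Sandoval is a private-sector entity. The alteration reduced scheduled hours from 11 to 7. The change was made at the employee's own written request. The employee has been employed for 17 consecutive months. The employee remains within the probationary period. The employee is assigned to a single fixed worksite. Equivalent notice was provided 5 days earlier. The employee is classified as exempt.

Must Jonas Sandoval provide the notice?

(a) not (past probation) — met.
(i) non-exempt — not met.
(ii) schedule shift > 8h — fails.
(b) = F AND F = false.
(1): T OR F → true.
(i) tenure ≥ 12 mo. — met.
(A) < 60 days' notice — not met.
(B) no recent notice — not met.
(C) not (fixed location) — not satisfied.
(D) hourly-paid — fails.
(E) not employee-requested — not satisfied.
(F) ≥ 13 at site — not satisfied.
(ii): F OR F OR F OR F OR F OR F → false.
(a): T AND F → false.
(i) no CBA — satisfied.
(ii) not (hours reduced) — not satisfied.
(b) = T AND F = false.
So (2) is not satisfied (F OR F).
So Overall is not satisfied (T AND F).

No — not required.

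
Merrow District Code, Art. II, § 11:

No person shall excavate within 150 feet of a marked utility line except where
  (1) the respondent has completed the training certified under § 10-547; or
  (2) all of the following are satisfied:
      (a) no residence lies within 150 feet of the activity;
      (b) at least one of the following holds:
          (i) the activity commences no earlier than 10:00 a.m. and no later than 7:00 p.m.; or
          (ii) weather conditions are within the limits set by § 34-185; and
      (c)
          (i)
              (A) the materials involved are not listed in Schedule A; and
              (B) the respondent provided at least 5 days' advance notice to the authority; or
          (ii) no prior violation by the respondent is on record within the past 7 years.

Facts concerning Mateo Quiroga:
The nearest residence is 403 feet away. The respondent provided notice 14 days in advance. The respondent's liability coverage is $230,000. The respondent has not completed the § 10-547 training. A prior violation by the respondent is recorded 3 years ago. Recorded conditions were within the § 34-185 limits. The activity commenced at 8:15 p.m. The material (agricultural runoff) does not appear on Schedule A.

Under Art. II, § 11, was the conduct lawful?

(1) training certified — not satisfied.
(a) no residence in 150 ft — met.
(i) start within hours — fails.
(ii) weather ok — satisfied.
(b): F OR T → true.
(A) not (Schedule A material) — satisfied.
(B) ≥5 days' notice — satisfied.
(i): T AND T → true.
(ii) no prior violation — not met.
So (c) is satisfied (T OR F).
(2): T AND T AND T → true.
Overall = F OR T = true.

Yes — lawful.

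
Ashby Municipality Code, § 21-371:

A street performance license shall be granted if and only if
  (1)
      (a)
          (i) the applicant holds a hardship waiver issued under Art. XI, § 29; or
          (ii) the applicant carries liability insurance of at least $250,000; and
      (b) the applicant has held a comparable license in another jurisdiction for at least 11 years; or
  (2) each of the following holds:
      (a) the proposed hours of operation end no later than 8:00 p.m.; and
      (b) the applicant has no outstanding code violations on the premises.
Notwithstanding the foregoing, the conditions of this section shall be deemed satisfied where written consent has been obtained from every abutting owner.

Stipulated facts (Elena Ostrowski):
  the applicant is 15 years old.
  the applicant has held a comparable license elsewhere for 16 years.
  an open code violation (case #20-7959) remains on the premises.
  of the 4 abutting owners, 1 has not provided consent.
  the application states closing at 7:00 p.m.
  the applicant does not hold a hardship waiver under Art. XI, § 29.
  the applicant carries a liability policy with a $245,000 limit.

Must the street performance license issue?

No — denied.

(i) hardship waiver — not met.
(ii) insurance ≥ $250,000 — not met.
So (a) is not satisfied (F OR F).
(b) prior license ≥ 11 yr — satisfied.
(1): F AND T → false.
(a) closes by 8 p.m. — holds.
(b) no code violations — fails.
(2) = T AND F = false.
So Overall is not satisfied (F OR F).
Exception (all abutters consent) — not satisfied.
Result: main false OR exception false → false.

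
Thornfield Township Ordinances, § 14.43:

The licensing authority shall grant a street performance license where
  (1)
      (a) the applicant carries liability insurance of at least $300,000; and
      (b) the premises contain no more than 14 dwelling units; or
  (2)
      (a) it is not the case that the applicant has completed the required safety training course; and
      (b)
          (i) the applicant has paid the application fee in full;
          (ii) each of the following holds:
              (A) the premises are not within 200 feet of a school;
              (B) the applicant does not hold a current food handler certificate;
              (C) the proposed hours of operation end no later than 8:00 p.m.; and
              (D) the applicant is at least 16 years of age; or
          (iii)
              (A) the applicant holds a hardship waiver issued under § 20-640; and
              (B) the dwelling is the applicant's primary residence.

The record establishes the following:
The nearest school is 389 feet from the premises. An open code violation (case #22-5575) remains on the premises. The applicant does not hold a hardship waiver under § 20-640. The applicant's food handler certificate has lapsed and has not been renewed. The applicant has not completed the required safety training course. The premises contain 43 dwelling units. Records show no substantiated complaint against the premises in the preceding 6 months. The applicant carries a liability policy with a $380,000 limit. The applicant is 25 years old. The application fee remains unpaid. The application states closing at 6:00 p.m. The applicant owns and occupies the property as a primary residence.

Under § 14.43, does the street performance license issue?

(a) insurance ≥ $300,000 — satisfied.
(b) ≤ 14 units — not met.
So (1) is not satisfied (T AND F).
(a) not (safety training) — satisfied.
(i) fee paid — not satisfied.
(A) ≥200 ft from school — satisfied.
(B) not (food handler cert.) — met.
(C) closes by 8 p.m. — met.
(D) age ≥ 16 — met.
So (ii) is satisfied (T AND T AND T AND T).
(A) hardship waiver — not satisfied.
(B) primary residence — satisfied.
(iii): F AND T → false.
So (b) is satisfied (F OR T OR F).
(2): T AND T → true.
Overall = F OR T = true.

Yes — granted.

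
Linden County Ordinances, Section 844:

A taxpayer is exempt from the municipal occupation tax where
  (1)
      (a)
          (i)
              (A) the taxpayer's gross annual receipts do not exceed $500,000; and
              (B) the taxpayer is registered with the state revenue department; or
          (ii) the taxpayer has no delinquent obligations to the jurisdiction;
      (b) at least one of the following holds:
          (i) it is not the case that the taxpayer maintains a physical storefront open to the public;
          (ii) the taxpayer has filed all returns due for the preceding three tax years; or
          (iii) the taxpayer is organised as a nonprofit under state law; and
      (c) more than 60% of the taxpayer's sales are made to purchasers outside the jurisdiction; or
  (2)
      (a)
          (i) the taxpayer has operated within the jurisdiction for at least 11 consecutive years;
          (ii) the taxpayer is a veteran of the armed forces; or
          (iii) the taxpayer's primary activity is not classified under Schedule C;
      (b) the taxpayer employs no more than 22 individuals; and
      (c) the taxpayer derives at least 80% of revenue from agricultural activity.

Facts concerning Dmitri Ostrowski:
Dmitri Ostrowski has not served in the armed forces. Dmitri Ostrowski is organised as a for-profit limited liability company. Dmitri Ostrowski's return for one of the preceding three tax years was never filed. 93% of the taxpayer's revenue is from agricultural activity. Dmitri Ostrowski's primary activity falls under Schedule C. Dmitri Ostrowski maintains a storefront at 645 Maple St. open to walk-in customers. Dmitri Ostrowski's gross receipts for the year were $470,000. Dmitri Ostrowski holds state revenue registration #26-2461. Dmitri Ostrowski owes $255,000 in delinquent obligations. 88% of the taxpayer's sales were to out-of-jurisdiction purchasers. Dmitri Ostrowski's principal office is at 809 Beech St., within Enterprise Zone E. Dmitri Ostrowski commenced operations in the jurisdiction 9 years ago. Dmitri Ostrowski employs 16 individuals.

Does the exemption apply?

No — not exempt.

(A) receipts ≤ $500,000 — satisfied.
(B) state-registered — met.
So (i) is satisfied (T AND T).
(ii) no delinquency — fails.
(a): T OR F → true.
(i) not (has storefront) — not satisfied.
(ii) returns current — fails.
(iii) nonprofit — fails.
(b) = F OR F OR F = false.
(c) >60% out-of-jur. sales — met.
(1) = T AND F AND T = false.
(i) ≥ 11 yrs in jurisdiction — fails.
(ii) veteran — not met.
(iii) not (Schedule C activity) — fails.
So (a) is not satisfied (F OR F OR F).
(b) ≤ 22 employees — met.
(c) ≥80% agricultural — met.
(2): F AND T AND T → false.
Overall: F OR F → false.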